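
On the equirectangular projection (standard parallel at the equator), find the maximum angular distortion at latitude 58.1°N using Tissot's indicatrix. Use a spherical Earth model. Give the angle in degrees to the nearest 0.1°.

35.9°

Plate carrée maps x = Rλ, y = Rφ. The meridian scale is h = 1 and the parallel scale is k = 1/cos φ = sec φ.
At 58.1°: h = 1.000, k = 1.892; principal scales a = 1.892, b = 1.000.
sin(ω/2) = (a − b)/(a + b) = 0.8924/2.892 = 0.3085, so ω = 2 arcsin(0.3085) ≈ 35.9°.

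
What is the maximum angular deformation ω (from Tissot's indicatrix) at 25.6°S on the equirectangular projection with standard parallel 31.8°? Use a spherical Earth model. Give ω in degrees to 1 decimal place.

With standard parallel φ₀ = 31.8°, the equirectangular projection gives x = Rλ cos φ₀, y = Rφ, so h = 1 and k = cos 31.8° / cos φ.
At 25.6°: h = 1.000, k = 0.9424; principal scales a = 1.000, b = 0.9424.
sin(ω/2) = (a − b)/(a + b) = 0.05759/1.942 = 0.02965, so ω = 2 arcsin(0.02965) ≈ 3.4°.

3.4°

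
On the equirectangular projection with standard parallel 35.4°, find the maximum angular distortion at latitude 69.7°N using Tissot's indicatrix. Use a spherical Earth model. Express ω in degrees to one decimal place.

The equidistant cylindrical projection with φ₀ = 35.4° has h = 1 (meridians true) and k = cos φ₀ / cos φ along parallels.
At 69.7°: h = 1.000, k = 2.350; principal scales a = 2.350, b = 1.000.
sin(ω/2) = (a − b)/(a + b) = 1.350/3.350 = 0.4029, so ω = 2 arcsin(0.4029) ≈ 47.5°.

47.5°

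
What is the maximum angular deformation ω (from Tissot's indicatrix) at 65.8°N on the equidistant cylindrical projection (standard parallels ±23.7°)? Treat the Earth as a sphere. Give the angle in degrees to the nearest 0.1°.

The equidistant cylindrical projection with φ₀ = 23.7° has h = 1 (meridians true) and k = cos φ₀ / cos φ along parallels.
At 65.8°: h = 1.000, k = 2.234; principal scales a = 2.234, b = 1.000.
sin(ω/2) = (a − b)/(a + b) = 1.234/3.234 = 0.3815, so ω = 2 arcsin(0.3815) ≈ 44.9°.

44.9°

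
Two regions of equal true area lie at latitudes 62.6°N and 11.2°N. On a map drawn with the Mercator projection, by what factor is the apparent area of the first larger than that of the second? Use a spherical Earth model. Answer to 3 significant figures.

On Mercator, area is exaggerated by sec²φ = 1/cos²φ.
At 62.6°: sec²(62.6°) = 1/0.4602² = 4.722.
At 11.2°: sec²(11.2°) = 1/0.9810² = 1.039.
Ratio = 4.722/1.039 = cos²(11.2°)/cos²(62.6°) ≈ 4.54.

4.54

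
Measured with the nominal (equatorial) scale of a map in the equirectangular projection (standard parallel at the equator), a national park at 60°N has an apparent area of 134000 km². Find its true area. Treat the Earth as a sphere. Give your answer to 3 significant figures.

For the equirectangular projection with φ₀ = 0 (plate carrée), h = 1 along meridians and k = sec φ along parallels.
Areal scale = h·k = 1 × sec φ; at 60°, h = 1.000, k = 2.000, so h·k = 2.000.
True area = apparent / (areal scale) = 134000 / 2.000 ≈ 67000 km².

67000 km²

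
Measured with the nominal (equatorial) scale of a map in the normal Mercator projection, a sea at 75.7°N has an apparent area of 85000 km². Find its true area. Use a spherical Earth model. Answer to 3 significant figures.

The Mercator projection is conformal; its linear scale factor is the same in every direction and equals sec φ = 1/cos φ.
Areal scale = k² = sec²φ = 1/cos²(75.7°) = 1/0.2470² = 16.39.
True area = apparent / (areal scale) = 85000 / 16.39 ≈ 5190 km².

5190 km²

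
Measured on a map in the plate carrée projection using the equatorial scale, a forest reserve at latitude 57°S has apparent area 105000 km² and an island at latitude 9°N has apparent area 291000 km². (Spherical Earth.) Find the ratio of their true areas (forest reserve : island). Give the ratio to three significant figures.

0.199

Plate carrée has h = 1 and k = sec φ, giving areal scale sec φ; true area = (apparent area) · cos φ.
True area of forest reserve: 105000 × cos(57°) = 105000 × 0.5446 = 57190 km².
True area of island: 291000 × cos(9°) = 291000 × 0.9877 = 287400 km².
Ratio = 57190 / 287400 ≈ 0.199.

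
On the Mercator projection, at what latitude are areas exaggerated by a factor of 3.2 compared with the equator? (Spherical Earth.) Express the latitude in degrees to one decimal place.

Mercator areal scale is sec²φ.
sec²φ = 3.2  ⇒  cos²φ = 0.3125  ⇒  cos φ = 0.5590.
φ = arccos(0.5590) ≈ 56.0°.

56.0°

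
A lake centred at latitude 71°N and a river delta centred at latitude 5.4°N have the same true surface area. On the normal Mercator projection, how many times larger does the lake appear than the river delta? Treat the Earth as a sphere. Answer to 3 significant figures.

Mercator is conformal with k = sec φ, so areal scale = k² = sec²φ.
At 71°: sec²(71°) = 1/0.3256² = 9.434.
At 5.4°: sec²(5.4°) = 1/0.9956² = 1.009.
Ratio = 9.434/1.009 = cos²(5.4°)/cos²(71°) ≈ 9.35.

9.35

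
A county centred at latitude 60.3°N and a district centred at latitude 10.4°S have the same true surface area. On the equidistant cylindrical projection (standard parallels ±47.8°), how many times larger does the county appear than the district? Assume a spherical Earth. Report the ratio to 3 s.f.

1.99

In the equirectangular projection with standard parallel φ₀ = 47.8° (x = Rλ cos φ₀, y = Rφ), meridians are true-scale (h = 1) and the parallel scale is k = cos φ₀ / cos φ.
Areal scale at 60.3°: h·k = 1.000 × 1.356 = 1.356.
Areal scale at 10.4°: h·k = 1.000 × 0.6829 = 0.6829.
Ratio = 1.356/0.6829 ≈ 1.99.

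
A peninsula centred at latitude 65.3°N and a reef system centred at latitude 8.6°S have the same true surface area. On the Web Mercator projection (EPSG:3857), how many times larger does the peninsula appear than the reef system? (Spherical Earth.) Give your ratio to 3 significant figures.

Mercator is conformal with k = sec φ, so areal scale = k² = sec²φ.
At 65.3°: sec²(65.3°) = 1/0.4179² = 5.727.
At 8.6°: sec²(8.6°) = 1/0.9888² = 1.023.
Ratio = 5.727/1.023 = cos²(8.6°)/cos²(65.3°) ≈ 5.60.

5.60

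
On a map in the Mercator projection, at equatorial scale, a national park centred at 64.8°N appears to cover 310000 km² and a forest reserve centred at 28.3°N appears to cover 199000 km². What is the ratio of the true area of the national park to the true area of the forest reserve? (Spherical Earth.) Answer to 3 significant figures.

On Mercator the areal scale is sec²φ, so true area = apparent × cos²φ.
True area of national park: 310000 × cos²(64.8°) = 310000 × 0.1813 = 56200 km².
True area of forest reserve: 199000 × cos²(28.3°) = 199000 × 0.7752 = 154300 km².
Ratio = 56200 / 154300 ≈ 0.364.

0.364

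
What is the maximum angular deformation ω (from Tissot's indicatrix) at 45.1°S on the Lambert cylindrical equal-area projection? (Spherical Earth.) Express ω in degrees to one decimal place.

The Lambert cylindrical equal-area projection is the cylindrical equal-area projection with its standard parallel at the equator (φ₀ = 0). A cylindrical equal-area projection with standard parallel φ₀ has meridian scale h = cos φ / cos φ₀ and parallel scale k = cos φ₀ / cos φ (so areas are preserved, h·k = 1).
At 45.1°: h = 0.7059, k = 1.417; principal scales a = 1.417, b = 0.7059.
sin(ω/2) = (a − b)/(a + b) = 0.7108/2.123 = 0.3349, so ω = 2 arcsin(0.3349) ≈ 39.1°.

39.1°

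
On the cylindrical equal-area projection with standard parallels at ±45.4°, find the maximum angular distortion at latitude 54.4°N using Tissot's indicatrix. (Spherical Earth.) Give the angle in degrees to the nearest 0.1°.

Cylindrical equal-area (φ₀ = 45.4°): h = cos φ / cos 45.4° along meridians, k = cos 45.4° / cos φ along parallels; h·k = 1.
At 54.4°: h = 0.8291, k = 1.206; principal scales a = 1.206, b = 0.8291.
sin(ω/2) = (a − b)/(a + b) = 0.3771/2.035 = 0.1853, so ω = 2 arcsin(0.1853) ≈ 21.4°.

21.4°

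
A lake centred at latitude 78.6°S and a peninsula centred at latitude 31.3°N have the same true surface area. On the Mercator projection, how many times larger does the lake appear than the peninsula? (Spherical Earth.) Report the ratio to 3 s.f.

18.7

Mercator areal scale is sec²φ.
At 78.6°: sec²(78.6°) = 1/0.1977² = 25.60.
At 31.3°: sec²(31.3°) = 1/0.8545² = 1.370.
Ratio = 25.60/1.370 = cos²(31.3°)/cos²(78.6°) ≈ 18.7.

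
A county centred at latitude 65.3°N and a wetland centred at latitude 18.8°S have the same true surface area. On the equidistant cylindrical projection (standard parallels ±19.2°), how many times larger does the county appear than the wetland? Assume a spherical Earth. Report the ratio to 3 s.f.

With standard parallel φ₀ = 19.2°, the equirectangular projection gives x = Rλ cos φ₀, y = Rφ, so h = 1 and k = cos 19.2° / cos φ.
Areal scale at 65.3°: h·k = 1.000 × 2.260 = 2.260.
Areal scale at 18.8°: h·k = 1.000 × 0.9976 = 0.9976.
Ratio = 2.260/0.9976 ≈ 2.27.

2.27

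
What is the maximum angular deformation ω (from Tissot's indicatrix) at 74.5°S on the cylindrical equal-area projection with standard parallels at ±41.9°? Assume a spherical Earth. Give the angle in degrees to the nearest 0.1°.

A cylindrical equal-area projection with standard parallel φ₀ has meridian scale h = cos φ / cos φ₀ and parallel scale k = cos φ₀ / cos φ (so areas are preserved, h·k = 1).
At 74.5°: h = 0.3590, k = 2.785; principal scales a = 2.785, b = 0.3590.
sin(ω/2) = (a − b)/(a + b) = 2.426/3.144 = 0.7716, so ω = 2 arcsin(0.7716) ≈ 101.0°.

101.0°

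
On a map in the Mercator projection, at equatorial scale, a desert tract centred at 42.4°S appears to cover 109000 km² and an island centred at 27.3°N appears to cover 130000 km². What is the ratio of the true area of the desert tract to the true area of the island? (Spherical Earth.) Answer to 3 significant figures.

Since Mercator area scale is 1/cos²φ, the true area equals the apparent area multiplied by cos²φ.
True area of desert tract: 109000 × cos²(42.4°) = 109000 × 0.5453 = 59440 km².
True area of island: 130000 × cos²(27.3°) = 130000 × 0.7896 = 102700 km².
Ratio = 59440 / 102700 ≈ 0.579.

0.579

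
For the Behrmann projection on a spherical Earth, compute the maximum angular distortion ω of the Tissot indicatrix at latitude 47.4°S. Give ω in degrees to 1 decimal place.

The Behrmann projection is cylindrical equal-area with φ₀ = 30°. A cylindrical equal-area projection with standard parallel φ₀ has meridian scale h = cos φ / cos φ₀ and parallel scale k = cos φ₀ / cos φ (so areas are preserved, h·k = 1).
At 47.4°: h = 0.7816, k = 1.279; principal scales a = 1.279, b = 0.7816.
sin(ω/2) = (a − b)/(a + b) = 0.4979/2.061 = 0.2416, so ω = 2 arcsin(0.2416) ≈ 28.0°.

28.0°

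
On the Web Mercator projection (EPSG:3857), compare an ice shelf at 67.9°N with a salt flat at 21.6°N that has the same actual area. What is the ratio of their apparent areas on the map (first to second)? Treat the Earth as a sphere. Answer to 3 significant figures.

6.11

On Mercator, area is exaggerated by sec²φ = 1/cos²φ.
At 67.9°: sec²(67.9°) = 1/0.3762² = 7.065.
At 21.6°: sec²(21.6°) = 1/0.9298² = 1.157.
Ratio = 7.065/1.157 = cos²(21.6°)/cos²(67.9°) ≈ 6.11.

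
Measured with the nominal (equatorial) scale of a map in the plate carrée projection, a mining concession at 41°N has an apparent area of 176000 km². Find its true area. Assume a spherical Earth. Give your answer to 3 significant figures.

133000 km²

Plate carrée maps x = Rλ, y = Rφ. The meridian scale is h = 1 and the parallel scale is k = 1/cos φ = sec φ.
Areal scale = h·k = 1 × sec φ; at 41°, h = 1.000, k = 1.325, so h·k = 1.325.
True area = apparent / (areal scale) = 176000 / 1.325 ≈ 133000 km².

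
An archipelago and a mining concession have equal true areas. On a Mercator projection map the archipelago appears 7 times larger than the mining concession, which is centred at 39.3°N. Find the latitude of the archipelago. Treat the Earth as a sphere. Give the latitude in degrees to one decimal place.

73.0°

On Mercator, (apparent₁)/(apparent₂) = sec²φ₁ / sec²φ₂ when true areas are equal.
cos²φ₂ / cos²φ₁ = 7  ⇒  cos φ₁ = cos 39.3° / √7 = 0.7738/2.646 = 0.2925.
φ₁ = arccos(0.2925) ≈ 73.0°.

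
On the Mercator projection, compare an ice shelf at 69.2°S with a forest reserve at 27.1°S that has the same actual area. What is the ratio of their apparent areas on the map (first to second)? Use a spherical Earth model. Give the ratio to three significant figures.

Mercator areal scale is sec²φ.
At 69.2°: sec²(69.2°) = 1/0.3551² = 7.930.
At 27.1°: sec²(27.1°) = 1/0.8902² = 1.262.
Ratio = 7.930/1.262 = cos²(27.1°)/cos²(69.2°) ≈ 6.28.

6.28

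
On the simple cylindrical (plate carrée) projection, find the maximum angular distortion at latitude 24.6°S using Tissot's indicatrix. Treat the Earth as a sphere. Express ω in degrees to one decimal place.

Plate carrée maps x = Rλ, y = Rφ. The meridian scale is h = 1 and the parallel scale is k = 1/cos φ = sec φ.
At 24.6°: h = 1.000, k = 1.100; principal scales a = 1.100, b = 1.000.
sin(ω/2) = (a − b)/(a + b) = 0.09982/2.100 = 0.04754, so ω = 2 arcsin(0.04754) ≈ 5.4°.

5.4°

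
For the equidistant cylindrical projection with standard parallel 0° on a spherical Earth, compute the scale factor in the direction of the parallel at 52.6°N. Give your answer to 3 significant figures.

For the equirectangular projection with φ₀ = 0 (plate carrée), h = 1 along meridians and k = sec φ along parallels.
k = 1/cos 52.6° = 1/0.6074 = 1.646.

1.65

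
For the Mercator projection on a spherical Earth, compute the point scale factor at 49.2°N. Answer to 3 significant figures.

The Mercator projection is conformal; its linear scale factor is the same in every direction and equals sec φ = 1/cos φ.
k = 1/cos 49.2° = 1/0.6534 = 1.530.

1.53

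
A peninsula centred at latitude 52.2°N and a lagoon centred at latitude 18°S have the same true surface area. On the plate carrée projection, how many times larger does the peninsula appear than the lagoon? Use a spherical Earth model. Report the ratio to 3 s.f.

For the equirectangular projection with φ₀ = 0 (plate carrée), h = 1 along meridians and k = sec φ along parallels.
Areal scale at 52.2°: h·k = 1.000 × 1.632 = 1.632.
Areal scale at 18°: h·k = 1.000 × 1.051 = 1.051.
Ratio = 1.632/1.051 ≈ 1.55.

1.55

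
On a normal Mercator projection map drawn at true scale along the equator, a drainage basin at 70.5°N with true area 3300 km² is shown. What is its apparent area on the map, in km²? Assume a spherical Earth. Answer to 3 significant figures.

The Mercator projection is conformal; its linear scale factor is the same in every direction and equals sec φ = 1/cos φ.
Areal scale = k² = sec²φ = 1/cos²(70.5°) = 1/0.3338² = 8.974.
Apparent area = 3300 × 8.974 ≈ 29600 km².

29600 km²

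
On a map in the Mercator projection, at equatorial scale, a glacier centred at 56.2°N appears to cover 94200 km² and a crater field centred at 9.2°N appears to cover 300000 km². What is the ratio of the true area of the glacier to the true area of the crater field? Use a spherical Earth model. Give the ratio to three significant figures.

0.0997

Since Mercator area scale is 1/cos²φ, the true area equals the apparent area multiplied by cos²φ.
True area of glacier: 94200 × cos²(56.2°) = 94200 × 0.3095 = 29150 km².
True area of crater field: 300000 × cos²(9.2°) = 300000 × 0.9744 = 292300 km².
Ratio = 29150 / 292300 ≈ 0.0997.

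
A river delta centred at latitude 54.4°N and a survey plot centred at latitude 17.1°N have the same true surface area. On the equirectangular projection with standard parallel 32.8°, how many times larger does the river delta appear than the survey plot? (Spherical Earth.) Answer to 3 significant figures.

1.64

With standard parallel φ₀ = 32.8°, the equirectangular projection gives x = Rλ cos φ₀, y = Rφ, so h = 1 and k = cos 32.8° / cos φ.
Areal scale at 54.4°: h·k = 1.000 × 1.444 = 1.444.
Areal scale at 17.1°: h·k = 1.000 × 0.8794 = 0.8794.
Ratio = 1.444/0.8794 ≈ 1.64.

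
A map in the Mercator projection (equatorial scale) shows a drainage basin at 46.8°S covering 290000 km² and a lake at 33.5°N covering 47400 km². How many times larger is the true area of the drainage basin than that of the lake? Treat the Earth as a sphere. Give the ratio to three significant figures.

4.12

On Mercator the areal scale is sec²φ, so true area = apparent × cos²φ.
True area of drainage basin: 290000 × cos²(46.8°) = 290000 × 0.4686 = 135900 km².
True area of lake: 47400 × cos²(33.5°) = 47400 × 0.6954 = 32960 km².
Ratio = 135900 / 32960 ≈ 4.12.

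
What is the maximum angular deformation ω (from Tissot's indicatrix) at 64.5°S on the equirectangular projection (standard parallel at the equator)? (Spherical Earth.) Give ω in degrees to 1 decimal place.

46.9°

In the plate carrée (x = Rλ, y = Rφ), meridians are true-scale (h = 1) and parallels are stretched by k = sec φ.
At 64.5°: h = 1.000, k = 2.323; principal scales a = 2.323, b = 1.000.
sin(ω/2) = (a − b)/(a + b) = 1.323/3.323 = 0.3981, so ω = 2 arcsin(0.3981) ≈ 46.9°.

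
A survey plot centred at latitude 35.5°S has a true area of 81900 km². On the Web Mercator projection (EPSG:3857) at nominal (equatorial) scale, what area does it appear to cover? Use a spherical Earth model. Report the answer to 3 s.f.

124000 km²

Mercator is conformal, so the point scale is isotropic: h = k = sec φ = 1/cos φ.
Areal scale = k² = sec²φ = 1/cos²(35.5°) = 1/0.8141² = 1.509.
Apparent area = 81900 × 1.509 ≈ 124000 km².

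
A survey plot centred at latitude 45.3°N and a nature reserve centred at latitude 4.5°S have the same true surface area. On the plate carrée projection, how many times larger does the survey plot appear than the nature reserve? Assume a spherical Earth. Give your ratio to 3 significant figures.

1.42

Plate carrée maps x = Rλ, y = Rφ. The meridian scale is h = 1 and the parallel scale is k = 1/cos φ = sec φ.
Areal scale at 45.3°: h·k = 1.000 × 1.422 = 1.422.
Areal scale at 4.5°: h·k = 1.000 × 1.003 = 1.003.
Ratio = 1.422/1.003 ≈ 1.42.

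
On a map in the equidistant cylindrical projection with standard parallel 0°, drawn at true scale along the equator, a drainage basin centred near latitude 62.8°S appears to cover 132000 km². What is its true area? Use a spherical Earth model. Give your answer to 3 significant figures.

60300 km²

For the equirectangular projection with φ₀ = 0 (plate carrée), h = 1 along meridians and k = sec φ along parallels.
Areal scale = h·k = 1 × sec φ; at 62.8°, h = 1.000, k = 2.188, so h·k = 2.188.
True area = apparent / (areal scale) = 132000 / 2.188 ≈ 60300 km².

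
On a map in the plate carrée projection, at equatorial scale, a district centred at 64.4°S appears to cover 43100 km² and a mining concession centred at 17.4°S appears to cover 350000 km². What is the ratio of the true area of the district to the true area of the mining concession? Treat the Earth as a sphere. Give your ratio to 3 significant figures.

On the plate carrée, areal scale = h·k = 1 × sec φ, so true area = apparent × cos φ.
True area of district: 43100 × cos(64.4°) = 43100 × 0.4321 = 18620 km².
True area of mining concession: 350000 × cos(17.4°) = 350000 × 0.9542 = 334000 km².
Ratio = 18620 / 334000 ≈ 0.0558.

0.0558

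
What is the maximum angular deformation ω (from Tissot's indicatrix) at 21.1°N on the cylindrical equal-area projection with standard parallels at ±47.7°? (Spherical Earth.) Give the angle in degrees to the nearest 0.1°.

For cylindrical equal-area with standard parallel φ₀, h = cos φ / cos φ₀ and k = cos φ₀ / cos φ, so h·k = 1.
At 21.1°: h = 1.386, k = 0.7214; principal scales a = 1.386, b = 0.7214.
sin(ω/2) = (a − b)/(a + b) = 0.6649/2.108 = 0.3155, so ω = 2 arcsin(0.3155) ≈ 36.8°.

36.8°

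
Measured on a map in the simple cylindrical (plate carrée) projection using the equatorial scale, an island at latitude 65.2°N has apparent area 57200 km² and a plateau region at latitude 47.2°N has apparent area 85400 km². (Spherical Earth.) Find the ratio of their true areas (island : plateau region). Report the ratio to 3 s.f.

0.413

On the plate carrée, areal scale = h·k = 1 × sec φ, so true area = apparent × cos φ.
True area of island: 57200 × cos(65.2°) = 57200 × 0.4195 = 23990 km².
True area of plateau region: 85400 × cos(47.2°) = 85400 × 0.6794 = 58020 km².
Ratio = 23990 / 58020 ≈ 0.413.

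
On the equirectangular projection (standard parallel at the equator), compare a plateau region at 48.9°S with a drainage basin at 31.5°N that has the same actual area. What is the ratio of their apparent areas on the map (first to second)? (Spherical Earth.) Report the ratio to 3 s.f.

1.30

Plate carrée maps x = Rλ, y = Rφ. The meridian scale is h = 1 and the parallel scale is k = 1/cos φ = sec φ.
Areal scale at 48.9°: h·k = 1.000 × 1.521 = 1.521.
Areal scale at 31.5°: h·k = 1.000 × 1.173 = 1.173.
Ratio = 1.521/1.173 ≈ 1.30.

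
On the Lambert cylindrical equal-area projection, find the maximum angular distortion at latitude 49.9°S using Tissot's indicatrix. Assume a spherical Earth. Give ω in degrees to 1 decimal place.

The Lambert cylindrical equal-area projection is the cylindrical equal-area projection with its standard parallel at the equator (φ₀ = 0). Cylindrical equal-area (φ₀ = 0°): h = cos φ / cos 0° along meridians, k = cos 0° / cos φ along parallels; h·k = 1.
At 49.9°: h = 0.6441, k = 1.552; principal scales a = 1.552, b = 0.6441.
sin(ω/2) = (a − b)/(a + b) = 0.9084/2.197 = 0.4135, so ω = 2 arcsin(0.4135) ≈ 48.9°.

48.9°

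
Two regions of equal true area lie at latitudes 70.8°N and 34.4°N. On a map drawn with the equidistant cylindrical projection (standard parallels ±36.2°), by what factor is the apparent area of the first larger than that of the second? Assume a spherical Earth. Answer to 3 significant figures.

2.51

In the equirectangular projection with standard parallel φ₀ = 36.2° (x = Rλ cos φ₀, y = Rφ), meridians are true-scale (h = 1) and the parallel scale is k = cos φ₀ / cos φ.
Areal scale at 70.8°: h·k = 1.000 × 2.454 = 2.454.
Areal scale at 34.4°: h·k = 1.000 × 0.9780 = 0.9780.
Ratio = 2.454/0.9780 ≈ 2.51.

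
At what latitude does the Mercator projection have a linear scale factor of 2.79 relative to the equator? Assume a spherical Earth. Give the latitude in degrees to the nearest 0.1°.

Mercator scale is k = sec φ = 1/cos φ.
1/cos φ = 2.79  ⇒  cos φ = 0.3584  ⇒  φ = arccos(0.3584) ≈ 69.0°.

69.0°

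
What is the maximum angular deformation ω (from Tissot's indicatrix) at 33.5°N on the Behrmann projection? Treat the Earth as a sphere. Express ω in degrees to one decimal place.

The Behrmann projection is cylindrical equal-area with φ₀ = 30°. Cylindrical equal-area (φ₀ = 30°): h = cos φ / cos 30° along meridians, k = cos 30° / cos φ along parallels; h·k = 1.
At 33.5°: h = 0.9629, k = 1.039; principal scales a = 1.039, b = 0.9629.
sin(ω/2) = (a − b)/(a + b) = 0.07565/2.001 = 0.03780, so ω = 2 arcsin(0.03780) ≈ 4.3°.

4.3°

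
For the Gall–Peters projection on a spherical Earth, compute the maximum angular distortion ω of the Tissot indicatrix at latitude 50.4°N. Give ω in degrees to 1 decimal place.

11.9°

The Gall–Peters projection is cylindrical equal-area with φ₀ = 45°. For cylindrical equal-area with standard parallel φ₀, h = cos φ / cos φ₀ and k = cos φ₀ / cos φ, so h·k = 1.
At 50.4°: h = 0.9015, k = 1.109; principal scales a = 1.109, b = 0.9015.
sin(ω/2) = (a − b)/(a + b) = 0.2079/2.011 = 0.1034, so ω = 2 arcsin(0.1034) ≈ 11.9°.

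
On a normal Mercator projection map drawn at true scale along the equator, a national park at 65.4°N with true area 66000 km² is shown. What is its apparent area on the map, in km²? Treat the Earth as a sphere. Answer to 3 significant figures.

381000 km²

The Mercator projection is conformal; its linear scale factor is the same in every direction and equals sec φ = 1/cos φ.
Areal scale = k² = sec²φ = 1/cos²(65.4°) = 1/0.4163² = 5.771.
Apparent area = 66000 × 5.771 ≈ 381000 km².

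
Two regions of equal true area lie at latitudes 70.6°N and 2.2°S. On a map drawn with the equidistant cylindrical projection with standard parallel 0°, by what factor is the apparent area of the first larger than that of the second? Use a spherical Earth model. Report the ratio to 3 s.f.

In the plate carrée (x = Rλ, y = Rφ), meridians are true-scale (h = 1) and parallels are stretched by k = sec φ.
Areal scale at 70.6°: h·k = 1.000 × 3.011 = 3.011.
Areal scale at 2.2°: h·k = 1.000 × 1.001 = 1.001.
Ratio = 3.011/1.001 ≈ 3.01.

3.01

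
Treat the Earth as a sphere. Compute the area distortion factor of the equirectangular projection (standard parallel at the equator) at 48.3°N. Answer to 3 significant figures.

1.50

Plate carrée maps x = Rλ, y = Rφ. The meridian scale is h = 1 and the parallel scale is k = 1/cos φ = sec φ.
Areal scale = h·k = 1 × sec φ; at 48.3°, h = 1.000, k = 1.503, so h·k = 1.503.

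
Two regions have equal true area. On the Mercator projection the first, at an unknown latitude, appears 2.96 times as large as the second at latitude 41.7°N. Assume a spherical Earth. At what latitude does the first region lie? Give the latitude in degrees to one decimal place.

For equal true areas on Mercator, apparent areas scale as sec²φ, so the ratio is cos²φ₂ / cos²φ₁.
cos²φ₂ / cos²φ₁ = 2.96  ⇒  cos φ₁ = cos 41.7° / √2.96 = 0.7466/1.720 = 0.4340.
φ₁ = arccos(0.4340) ≈ 64.3°.

64.3°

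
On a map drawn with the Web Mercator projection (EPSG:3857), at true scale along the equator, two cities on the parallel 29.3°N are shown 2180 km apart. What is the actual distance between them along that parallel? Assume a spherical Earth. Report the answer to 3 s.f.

1900 km

The Mercator projection is conformal; its linear scale factor is the same in every direction and equals sec φ = 1/cos φ.
Along the parallel at 29.3°, map distances are exaggerated by k = sec 29.3° = 1.147.
True distance = 2180 / 1.147 = 2180 × cos 29.3° ≈ 1900 km.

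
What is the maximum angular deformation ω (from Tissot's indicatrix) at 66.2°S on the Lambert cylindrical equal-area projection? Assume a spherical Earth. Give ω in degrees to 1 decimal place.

92.1°

The Lambert cylindrical equal-area projection is the cylindrical equal-area projection with its standard parallel at the equator (φ₀ = 0). Cylindrical equal-area (φ₀ = 0°): h = cos φ / cos 0° along meridians, k = cos 0° / cos φ along parallels; h·k = 1.
At 66.2°: h = 0.4035, k = 2.478; principal scales a = 2.478, b = 0.4035.
sin(ω/2) = (a − b)/(a + b) = 2.074/2.882 = 0.7199, so ω = 2 arcsin(0.7199) ≈ 92.1°.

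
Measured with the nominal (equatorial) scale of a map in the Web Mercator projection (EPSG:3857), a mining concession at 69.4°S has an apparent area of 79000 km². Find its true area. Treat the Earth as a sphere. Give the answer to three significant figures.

For Mercator, h = k = sec φ (a conformal cylindrical projection has a single point scale, 1/cos φ).
Areal scale = k² = sec²φ = 1/cos²(69.4°) = 1/0.3518² = 8.078.
True area = apparent / (areal scale) = 79000 / 8.078 ≈ 9780 km².

9780 km²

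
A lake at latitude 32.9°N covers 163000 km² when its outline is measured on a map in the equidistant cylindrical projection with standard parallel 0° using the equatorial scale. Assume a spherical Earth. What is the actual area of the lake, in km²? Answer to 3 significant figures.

137000 km²

In the plate carrée (x = Rλ, y = Rφ), meridians are true-scale (h = 1) and parallels are stretched by k = sec φ.
Areal scale = h·k = 1 × sec φ; at 32.9°, h = 1.000, k = 1.191, so h·k = 1.191.
True area = apparent / (areal scale) = 163000 / 1.191 ≈ 137000 km².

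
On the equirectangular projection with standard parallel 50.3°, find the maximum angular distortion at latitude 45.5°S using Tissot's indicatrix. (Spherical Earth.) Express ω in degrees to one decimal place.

The equidistant cylindrical projection with φ₀ = 50.3° has h = 1 (meridians true) and k = cos φ₀ / cos φ along parallels.
At 45.5°: h = 1.000, k = 0.9113; principal scales a = 1.000, b = 0.9113.
sin(ω/2) = (a − b)/(a + b) = 0.08866/1.911 = 0.04639, so ω = 2 arcsin(0.04639) ≈ 5.3°.

5.3°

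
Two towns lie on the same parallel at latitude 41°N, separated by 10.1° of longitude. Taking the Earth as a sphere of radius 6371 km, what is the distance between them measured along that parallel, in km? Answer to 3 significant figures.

Arc length along a parallel = R cos φ · Δλ (with Δλ in radians).
= 6371 × cos 41° × (10.1° × π/180) = 6371 × 0.7547 × 0.1763 ≈ 848 km.

848 km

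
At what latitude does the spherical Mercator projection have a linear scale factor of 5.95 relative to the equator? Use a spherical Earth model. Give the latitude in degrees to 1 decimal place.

Mercator scale is k = sec φ = 1/cos φ.
1/cos φ = 5.95  ⇒  cos φ = 0.1681  ⇒  φ = arccos(0.1681) ≈ 80.3°.

80.3°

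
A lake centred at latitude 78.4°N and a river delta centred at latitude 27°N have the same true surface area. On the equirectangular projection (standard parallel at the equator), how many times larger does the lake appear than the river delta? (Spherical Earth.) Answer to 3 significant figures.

For the equirectangular projection with φ₀ = 0 (plate carrée), h = 1 along meridians and k = sec φ along parallels.
Areal scale at 78.4°: h·k = 1.000 × 4.973 = 4.973.
Areal scale at 27°: h·k = 1.000 × 1.122 = 1.122.
Ratio = 4.973/1.122 ≈ 4.43.

4.43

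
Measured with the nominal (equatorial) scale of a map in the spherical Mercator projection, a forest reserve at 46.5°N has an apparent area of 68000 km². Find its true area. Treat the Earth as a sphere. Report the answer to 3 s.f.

32200 km²

For Mercator, h = k = sec φ (a conformal cylindrical projection has a single point scale, 1/cos φ).
Areal scale = k² = sec²φ = 1/cos²(46.5°) = 1/0.6884² = 2.110.
True area = apparent / (areal scale) = 68000 / 2.110 ≈ 32200 km².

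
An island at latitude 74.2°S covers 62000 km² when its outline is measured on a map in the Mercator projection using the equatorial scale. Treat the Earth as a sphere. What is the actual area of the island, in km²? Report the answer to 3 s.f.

4600 km²

For Mercator, h = k = sec φ (a conformal cylindrical projection has a single point scale, 1/cos φ).
Areal scale = k² = sec²φ = 1/cos²(74.2°) = 1/0.2723² = 13.49.
True area = apparent / (areal scale) = 62000 / 13.49 ≈ 4600 km².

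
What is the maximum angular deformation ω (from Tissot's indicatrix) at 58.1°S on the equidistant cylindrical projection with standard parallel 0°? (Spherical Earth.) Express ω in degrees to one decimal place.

Plate carrée maps x = Rλ, y = Rφ. The meridian scale is h = 1 and the parallel scale is k = 1/cos φ = sec φ.
At 58.1°: h = 1.000, k = 1.892; principal scales a = 1.892, b = 1.000.
sin(ω/2) = (a − b)/(a + b) = 0.8924/2.892 = 0.3085, so ω = 2 arcsin(0.3085) ≈ 35.9°.

35.9°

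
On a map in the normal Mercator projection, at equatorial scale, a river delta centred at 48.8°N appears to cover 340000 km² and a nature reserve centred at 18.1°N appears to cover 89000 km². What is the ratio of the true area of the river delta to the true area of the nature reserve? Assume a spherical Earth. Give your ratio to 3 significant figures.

1.83

On Mercator the areal scale is sec²φ, so true area = apparent × cos²φ.
True area of river delta: 340000 × cos²(48.8°) = 340000 × 0.4339 = 147500 km².
True area of nature reserve: 89000 × cos²(18.1°) = 89000 × 0.9035 = 80410 km².
Ratio = 147500 / 80410 ≈ 1.83.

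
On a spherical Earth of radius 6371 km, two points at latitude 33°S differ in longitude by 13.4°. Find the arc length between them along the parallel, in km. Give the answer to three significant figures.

Arc length along a parallel = R cos φ · Δλ (with Δλ in radians).
= 6371 × cos 33° × (13.4° × π/180) = 6371 × 0.8387 × 0.2339 ≈ 1250 km.

1250 km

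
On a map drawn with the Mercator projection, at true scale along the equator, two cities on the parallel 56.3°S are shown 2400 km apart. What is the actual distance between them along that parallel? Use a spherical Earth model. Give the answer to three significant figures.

Mercator is conformal, so the point scale is isotropic: h = k = sec φ = 1/cos φ.
Along the parallel at 56.3°, map distances are exaggerated by k = sec 56.3° = 1.802.
True distance = 2400 / 1.802 = 2400 × cos 56.3° ≈ 1330 km.

1330 km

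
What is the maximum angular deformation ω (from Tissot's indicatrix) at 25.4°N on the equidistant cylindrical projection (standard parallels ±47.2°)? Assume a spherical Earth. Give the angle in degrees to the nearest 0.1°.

With standard parallel φ₀ = 47.2°, the equirectangular projection gives x = Rλ cos φ₀, y = Rφ, so h = 1 and k = cos 47.2° / cos φ.
At 25.4°: h = 1.000, k = 0.7521; principal scales a = 1.000, b = 0.7521.
sin(ω/2) = (a − b)/(a + b) = 0.2479/1.752 = 0.1415, so ω = 2 arcsin(0.1415) ≈ 16.3°.

16.3°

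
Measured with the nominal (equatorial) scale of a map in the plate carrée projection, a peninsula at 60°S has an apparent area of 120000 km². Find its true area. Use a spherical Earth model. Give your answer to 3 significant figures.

In the plate carrée (x = Rλ, y = Rφ), meridians are true-scale (h = 1) and parallels are stretched by k = sec φ.
Areal scale = h·k = 1 × sec φ; at 60°, h = 1.000, k = 2.000, so h·k = 2.000.
True area = apparent / (areal scale) = 120000 / 2.000 ≈ 60000 km².

60000 km²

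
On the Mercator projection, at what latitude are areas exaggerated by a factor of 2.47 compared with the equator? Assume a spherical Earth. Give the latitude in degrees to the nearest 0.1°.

50.5°

Mercator areal scale is sec²φ.
sec²φ = 2.47  ⇒  cos²φ = 0.4049  ⇒  cos φ = 0.6363.
φ = arccos(0.6363) ≈ 50.5°.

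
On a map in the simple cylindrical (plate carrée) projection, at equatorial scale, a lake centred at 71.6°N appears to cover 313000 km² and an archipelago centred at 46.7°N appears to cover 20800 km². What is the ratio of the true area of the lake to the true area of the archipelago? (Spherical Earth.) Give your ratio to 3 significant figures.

Plate carrée has h = 1 and k = sec φ, giving areal scale sec φ; true area = (apparent area) · cos φ.
True area of lake: 313000 × cos(71.6°) = 313000 × 0.3156 = 98800 km².
True area of archipelago: 20800 × cos(46.7°) = 20800 × 0.6858 = 14270 km².
Ratio = 98800 / 14270 ≈ 6.93.

6.93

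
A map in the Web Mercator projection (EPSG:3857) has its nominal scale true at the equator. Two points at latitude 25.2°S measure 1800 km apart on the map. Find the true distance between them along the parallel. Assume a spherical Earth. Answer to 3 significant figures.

1630 km

The Mercator projection is conformal; its linear scale factor is the same in every direction and equals sec φ = 1/cos φ.
Along the parallel at 25.2°, map distances are exaggerated by k = sec 25.2° = 1.105.
True distance = 1800 / 1.105 = 1800 × cos 25.2° ≈ 1630 km.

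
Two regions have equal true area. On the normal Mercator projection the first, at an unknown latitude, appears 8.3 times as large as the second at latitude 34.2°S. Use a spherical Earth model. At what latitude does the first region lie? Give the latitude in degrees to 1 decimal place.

73.3°

Mercator areal scale is sec²φ, so apparent-area ratio = sec²φ₁ / sec²φ₂ = cos²φ₂ / cos²φ₁.
cos²φ₂ / cos²φ₁ = 8.3  ⇒  cos φ₁ = cos 34.2° / √8.3 = 0.8271/2.881 = 0.2871.
φ₁ = arccos(0.2871) ≈ 73.3°.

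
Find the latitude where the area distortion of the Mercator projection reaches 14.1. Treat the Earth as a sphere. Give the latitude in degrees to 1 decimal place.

Mercator areal scale is sec²φ.
sec²φ = 14.1  ⇒  cos²φ = 0.07092  ⇒  cos φ = 0.2663.
φ = arccos(0.2663) ≈ 74.6°.

74.6°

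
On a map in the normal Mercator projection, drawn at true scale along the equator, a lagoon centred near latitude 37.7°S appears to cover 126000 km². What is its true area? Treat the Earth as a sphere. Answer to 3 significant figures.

Mercator is conformal, so the point scale is isotropic: h = k = sec φ = 1/cos φ.
Areal scale = k² = sec²φ = 1/cos²(37.7°) = 1/0.7912² = 1.597.
True area = apparent / (areal scale) = 126000 / 1.597 ≈ 78900 km².

78900 km²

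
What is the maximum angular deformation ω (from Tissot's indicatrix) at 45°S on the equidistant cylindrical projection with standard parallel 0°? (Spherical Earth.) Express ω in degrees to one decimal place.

19.8°

For the equirectangular projection with φ₀ = 0 (plate carrée), h = 1 along meridians and k = sec φ along parallels.
At 45°: h = 1.000, k = 1.414; principal scales a = 1.414, b = 1.000.
sin(ω/2) = (a − b)/(a + b) = 0.4142/2.414 = 0.1716, so ω = 2 arcsin(0.1716) ≈ 19.8°.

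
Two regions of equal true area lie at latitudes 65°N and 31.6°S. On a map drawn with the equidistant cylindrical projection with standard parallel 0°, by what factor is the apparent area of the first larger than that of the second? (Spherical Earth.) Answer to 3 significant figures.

2.02

In the plate carrée (x = Rλ, y = Rφ), meridians are true-scale (h = 1) and parallels are stretched by k = sec φ.
Areal scale at 65°: h·k = 1.000 × 2.366 = 2.366.
Areal scale at 31.6°: h·k = 1.000 × 1.174 = 1.174.
Ratio = 2.366/1.174 ≈ 2.02.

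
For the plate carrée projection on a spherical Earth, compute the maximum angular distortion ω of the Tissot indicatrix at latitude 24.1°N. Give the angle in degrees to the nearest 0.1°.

5.2°

For the equirectangular projection with φ₀ = 0 (plate carrée), h = 1 along meridians and k = sec φ along parallels.
At 24.1°: h = 1.000, k = 1.095; principal scales a = 1.095, b = 1.000.
sin(ω/2) = (a − b)/(a + b) = 0.09549/2.095 = 0.04557, so ω = 2 arcsin(0.04557) ≈ 5.2°.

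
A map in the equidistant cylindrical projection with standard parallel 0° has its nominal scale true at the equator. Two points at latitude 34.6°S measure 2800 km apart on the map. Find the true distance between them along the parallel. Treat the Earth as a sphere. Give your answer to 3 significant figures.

Plate carrée maps x = Rλ, y = Rφ. The meridian scale is h = 1 and the parallel scale is k = 1/cos φ = sec φ.
Along the parallel at 34.6°, map distances are exaggerated by k = sec 34.6° = 1.215.
True distance = 2800 / 1.215 = 2800 × cos 34.6° ≈ 2300 km.

2300 km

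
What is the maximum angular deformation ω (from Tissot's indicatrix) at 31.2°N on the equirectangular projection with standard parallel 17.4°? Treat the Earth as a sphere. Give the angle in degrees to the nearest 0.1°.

6.3°

With standard parallel φ₀ = 17.4°, the equirectangular projection gives x = Rλ cos φ₀, y = Rφ, so h = 1 and k = cos 17.4° / cos φ.
At 31.2°: h = 1.000, k = 1.116; principal scales a = 1.116, b = 1.000.
sin(ω/2) = (a − b)/(a + b) = 0.1156/2.116 = 0.05464, so ω = 2 arcsin(0.05464) ≈ 6.3°.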